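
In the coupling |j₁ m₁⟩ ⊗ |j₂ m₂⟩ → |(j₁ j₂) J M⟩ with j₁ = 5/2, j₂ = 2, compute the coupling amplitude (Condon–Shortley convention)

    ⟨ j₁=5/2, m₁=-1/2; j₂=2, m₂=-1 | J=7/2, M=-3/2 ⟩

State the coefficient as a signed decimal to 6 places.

+√(2/21) = +0.308607

√[8·1!4!3!/9! · 2!3!1!3!2!5!] = √(384/7)
  +(−1)^0/∏(0,1,3,1,1,2)! = 1/12  (running 1/12)
  +(−1)^1/∏(1,0,2,0,2,3)! = -1/24  (running 1/24)
⟨..|..⟩ = √(384/7)·(1/24) = +0.308607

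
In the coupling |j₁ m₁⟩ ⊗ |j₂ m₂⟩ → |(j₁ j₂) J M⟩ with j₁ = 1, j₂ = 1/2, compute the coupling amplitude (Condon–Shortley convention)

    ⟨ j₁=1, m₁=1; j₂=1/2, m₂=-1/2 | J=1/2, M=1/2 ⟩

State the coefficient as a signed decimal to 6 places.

√[2·1!1!0!/3! · 2!0!0!1!1!0!] = √(2/3)
  +(−1)^0/∏(0,1,0,0,1,0)! = 1  (running 1)
⟨..|..⟩ = √(2/3)·(1) = +0.816497

+√(2/3) = +0.816497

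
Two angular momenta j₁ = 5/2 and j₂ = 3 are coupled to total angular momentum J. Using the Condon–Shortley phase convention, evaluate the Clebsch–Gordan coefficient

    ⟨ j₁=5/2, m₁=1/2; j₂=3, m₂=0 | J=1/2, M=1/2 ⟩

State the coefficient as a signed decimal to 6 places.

√[2·5!0!1!/7! · 3!2!3!3!1!0!] = √(144/7)
  +(−1)^2/∏(2,3,0,1,0,0)! = 1/12  (running 1/12)
⟨..|..⟩ = √(144/7)·(1/12) = +0.377964

+0.377964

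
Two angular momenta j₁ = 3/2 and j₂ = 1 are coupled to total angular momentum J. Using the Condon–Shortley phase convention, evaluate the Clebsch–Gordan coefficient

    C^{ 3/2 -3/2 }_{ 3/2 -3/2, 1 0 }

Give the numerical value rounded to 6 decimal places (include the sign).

-0.774597  (= −√(3/5))

j₁+j₂−J=1  J+j₁−j₂=2  J−j₁+j₂=1  j₁+j₂+J+1=5
(j₁±m₁, j₂±m₂, J±M) = (0,3,1,1,0,3)
P² = 12/5
sum k=1..1:
  [1] −1/2 = -1/2
S = -1/2
C² = P²·S² = 3/5 ; C = -0.774597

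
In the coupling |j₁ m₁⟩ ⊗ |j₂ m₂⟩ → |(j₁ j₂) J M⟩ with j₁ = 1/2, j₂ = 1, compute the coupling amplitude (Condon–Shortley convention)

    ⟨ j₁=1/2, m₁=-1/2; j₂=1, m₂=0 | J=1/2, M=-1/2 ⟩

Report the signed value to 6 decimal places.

j₁+j₂−J=1  J+j₁−j₂=0  J−j₁+j₂=1  j₁+j₂+J+1=3
(j₁±m₁, j₂±m₂, J±M) = (0,1,1,1,0,1)
P² = 1/3
sum k=1..1:
  [1] −1/1 = -1
S = -1
C² = P²·S² = 1/3 ; C = -0.577350

-0.577350  (= −√(1/3))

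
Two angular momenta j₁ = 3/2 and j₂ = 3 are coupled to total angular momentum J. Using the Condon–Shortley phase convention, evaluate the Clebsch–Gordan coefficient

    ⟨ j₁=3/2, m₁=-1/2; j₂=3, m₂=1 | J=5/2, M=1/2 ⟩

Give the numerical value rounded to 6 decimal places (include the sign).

triangle: 2!·1!·4!/8! = 48/40320
(j±m)!: 1!·2!·4!·2!·3!·2! = 1152
prefactor² = (2J+1)·Δ·N² = 288/35
  k=1: −1/(1!·1!·1!·3!·0!·1!) = -1/6
  k=2: +1/(2!·0!·0!·2!·1!·2!) = 1/8
Σ = -1/24  ⇒  CG² = 288/35·(-1/24)² = 1/70
CG = −√(1/70) = -0.119523

-0.119523  (= −√(1/70))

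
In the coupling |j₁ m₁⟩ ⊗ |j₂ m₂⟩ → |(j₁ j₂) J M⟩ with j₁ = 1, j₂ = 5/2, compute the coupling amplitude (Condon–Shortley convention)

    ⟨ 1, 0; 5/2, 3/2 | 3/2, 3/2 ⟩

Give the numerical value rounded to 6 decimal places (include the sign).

√[4·2!0!3!/6! · 1!1!4!1!3!0!] = √(48/5)
  +(−1)^1/∏(1,1,0,3,0,0)! = -1/6  (running -1/6)
⟨..|..⟩ = √(48/5)·(-1/6) = -0.516398

−√(4/15) = -0.516398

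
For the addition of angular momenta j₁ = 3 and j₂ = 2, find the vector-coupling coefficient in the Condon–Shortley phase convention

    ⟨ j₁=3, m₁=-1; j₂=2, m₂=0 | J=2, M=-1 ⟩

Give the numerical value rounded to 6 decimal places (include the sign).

+0.377964

triangle: 3!·3!·1!/8! = 36/40320
(j±m)!: 2!·4!·2!·2!·1!·3! = 1152
prefactor² = (2J+1)·Δ·N² = 36/7
  k=1: −1/(1!·2!·3!·1!·0!·0!) = -1/12
  k=2: +1/(2!·1!·2!·0!·1!·1!) = 1/4
Σ = 1/6  ⇒  CG² = 36/7·1/6² = 1/7
CG = +√(1/7) = +0.377964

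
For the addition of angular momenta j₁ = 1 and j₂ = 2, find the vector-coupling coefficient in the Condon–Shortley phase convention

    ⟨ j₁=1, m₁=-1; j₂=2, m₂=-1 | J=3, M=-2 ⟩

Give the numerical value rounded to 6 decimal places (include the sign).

triangle: 0!·2!·4!/7! = 48/5040
(j±m)!: 0!·2!·1!·3!·1!·5! = 1440
prefactor² = (2J+1)·Δ·N² = 96
  k=0: +1/(0!·0!·2!·1!·0!·3!) = 1/12
Σ = 1/12  ⇒  CG² = 96·1/12² = 2/3
CG = +√(2/3) = +0.816497

+0.816497  (= +√(2/3))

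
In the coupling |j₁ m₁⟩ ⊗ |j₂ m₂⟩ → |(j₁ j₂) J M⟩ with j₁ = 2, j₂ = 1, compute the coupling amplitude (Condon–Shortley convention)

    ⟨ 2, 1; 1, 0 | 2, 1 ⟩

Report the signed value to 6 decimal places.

j₁+j₂−J=1  J+j₁−j₂=3  J−j₁+j₂=1  j₁+j₂+J+1=6
(j₁±m₁, j₂±m₂, J±M) = (3,1,1,1,3,1)
P² = 3/2
sum k=0..1:
  [0] +1/2 = 1/2
  [1] −1/6 = -1/6
S = 1/3
C² = P²·S² = 1/6 ; C = +0.408248

+√(1/6) = +0.408248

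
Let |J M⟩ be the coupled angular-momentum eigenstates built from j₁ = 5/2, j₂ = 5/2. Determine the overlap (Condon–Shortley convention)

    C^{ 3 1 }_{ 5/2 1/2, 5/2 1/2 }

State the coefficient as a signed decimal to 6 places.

√[7·2!3!3!/9! · 3!2!3!2!4!2!] = √(48/5)
  +(−1)^0/∏(0,2,2,3,1,0)! = 1/24  (running 1/24)
  +(−1)^1/∏(1,1,1,2,2,1)! = -1/4  (running -5/24)
  +(−1)^2/∏(2,0,0,1,3,2)! = 1/24  (running -1/6)
⟨..|..⟩ = √(48/5)·(-1/6) = -0.516398

-0.516398  (= −√(4/15))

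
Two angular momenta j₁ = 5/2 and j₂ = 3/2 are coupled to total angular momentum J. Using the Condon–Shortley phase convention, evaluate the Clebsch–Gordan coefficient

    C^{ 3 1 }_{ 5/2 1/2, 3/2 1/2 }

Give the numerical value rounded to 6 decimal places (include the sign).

triangle: 1!*4!*2!/8! = 48/40320
(j±m)!: 3!*2!*2!*1!*4!*2! = 1152
prefactor² = (2J+1)*Δ*N² = 48/5
  k=0: +1/(0!*1!*2!*2!*2!*0!) = 1/8
  k=1: −1/(1!*0!*1!*1!*3!*1!) = -1/6
Σ = -1/24  ⇒  CG² = 48/5*(-1/24)² = 1/60
CG = −√(1/60) = -0.129099

−√(1/60) = -0.129099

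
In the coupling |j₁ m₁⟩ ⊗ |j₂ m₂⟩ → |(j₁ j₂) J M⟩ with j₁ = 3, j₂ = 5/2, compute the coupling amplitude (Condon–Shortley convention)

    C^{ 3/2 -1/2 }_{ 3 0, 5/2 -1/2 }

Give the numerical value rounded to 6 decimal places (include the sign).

j₁+j₂−J=4  J+j₁−j₂=2  J−j₁+j₂=1  j₁+j₂+J+1=8
(j₁±m₁, j₂±m₂, J±M) = (3,3,2,3,1,2)
P² = 144/35
sum k=1..2:
  [1] −1/12 = -1/12
  [2] +1/4 = 1/4
S = 1/6
C² = P²·S² = 4/35 ; C = +0.338062

+√(4/35) = +0.338062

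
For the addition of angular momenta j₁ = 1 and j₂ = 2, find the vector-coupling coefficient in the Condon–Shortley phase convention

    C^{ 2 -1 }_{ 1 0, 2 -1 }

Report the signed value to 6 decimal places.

triangle: 1!*1!*3!/6! = 6/720
(j±m)!: 1!*1!*1!*3!*1!*3! = 36
prefactor² = (2J+1)*Δ*N² = 3/2
  k=0: +1/(0!*1!*1!*1!*0!*2!) = 1/2
  k=1: −1/(1!*0!*0!*0!*1!*3!) = -1/6
Σ = 1/3  ⇒  CG² = 3/2*1/3² = 1/6
CG = +√(1/6) = +0.408248

+√(1/6) ≈ +0.408248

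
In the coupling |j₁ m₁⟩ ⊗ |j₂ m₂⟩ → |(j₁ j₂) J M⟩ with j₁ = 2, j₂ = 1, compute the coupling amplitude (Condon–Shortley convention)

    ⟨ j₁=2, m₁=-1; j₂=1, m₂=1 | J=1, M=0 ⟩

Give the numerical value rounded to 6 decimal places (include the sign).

+√(3/10) = +0.547723

√[3·2!2!0!/5! · 1!3!2!0!1!1!] = √(6/5)
  +(−1)^2/∏(2,0,1,0,1,0)! = 1/2  (running 1/2)
⟨..|..⟩ = √(6/5)·(1/2) = +0.547723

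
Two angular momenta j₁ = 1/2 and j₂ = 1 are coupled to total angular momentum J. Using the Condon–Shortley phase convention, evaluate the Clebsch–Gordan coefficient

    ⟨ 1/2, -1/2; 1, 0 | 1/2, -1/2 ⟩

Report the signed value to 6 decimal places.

−√(1/3) ≈ -0.577350

√[2·1!0!1!/3! · 0!1!1!1!0!1!] = √(1/3)
  +(−1)^1/∏(1,0,0,0,0,1)! = -1  (running -1)
⟨..|..⟩ = √(1/3)·(-1) = -0.577350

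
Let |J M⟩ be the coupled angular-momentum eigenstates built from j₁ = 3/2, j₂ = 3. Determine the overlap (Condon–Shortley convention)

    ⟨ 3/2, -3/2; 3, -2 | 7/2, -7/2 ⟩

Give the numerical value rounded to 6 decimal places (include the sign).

j₁+j₂−J=1  J+j₁−j₂=2  J−j₁+j₂=5  j₁+j₂+J+1=9
(j₁±m₁, j₂±m₂, J±M) = (0,3,1,5,0,7)
P² = 19200
sum k=1..1:
  [1] −1/240 = -1/240
S = -1/240
C² = P²·S² = 1/3 ; C = -0.577350

−√(1/3) = -0.577350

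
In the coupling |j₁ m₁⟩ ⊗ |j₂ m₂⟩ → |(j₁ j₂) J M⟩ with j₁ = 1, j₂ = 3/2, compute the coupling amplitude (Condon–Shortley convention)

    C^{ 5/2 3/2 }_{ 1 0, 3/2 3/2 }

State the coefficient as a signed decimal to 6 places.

j₁+j₂−J=0  J+j₁−j₂=2  J−j₁+j₂=3  j₁+j₂+J+1=6
(j₁±m₁, j₂±m₂, J±M) = (1,1,3,0,4,1)
P² = 72/5
sum k=0..0:
  [0] +1/6 = 1/6
S = 1/6
C² = P²·S² = 2/5 ; C = +0.632456

+√(2/5) = +0.632456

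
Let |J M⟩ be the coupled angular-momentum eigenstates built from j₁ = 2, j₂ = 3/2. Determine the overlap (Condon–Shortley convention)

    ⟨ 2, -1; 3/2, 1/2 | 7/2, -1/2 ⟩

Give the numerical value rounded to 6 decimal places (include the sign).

+0.585540

√[8·0!4!3!/8! · 1!3!2!1!3!4!] = √(1728/35)
  +(−1)^0/∏(0,0,3,2,1,1)! = 1/12  (running 1/12)
⟨..|..⟩ = √(1728/35)·(1/12) = +0.585540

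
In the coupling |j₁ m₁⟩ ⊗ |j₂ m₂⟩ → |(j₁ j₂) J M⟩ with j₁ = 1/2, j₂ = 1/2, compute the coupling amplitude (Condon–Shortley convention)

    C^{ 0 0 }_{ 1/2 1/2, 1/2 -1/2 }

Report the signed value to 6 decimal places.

√[1·1!0!0!/2! · 1!0!0!1!0!0!] = √(1/2)
  +(−1)^0/∏(0,1,0,0,0,0)! = 1  (running 1)
⟨..|..⟩ = √(1/2)·(1) = +0.707107

+0.707107  (= +√(1/2))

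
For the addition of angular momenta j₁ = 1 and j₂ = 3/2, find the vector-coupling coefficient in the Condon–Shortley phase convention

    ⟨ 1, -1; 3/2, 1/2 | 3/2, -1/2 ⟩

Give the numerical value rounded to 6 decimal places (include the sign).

j₁+j₂−J=1  J+j₁−j₂=1  J−j₁+j₂=2  j₁+j₂+J+1=5
(j₁±m₁, j₂±m₂, J±M) = (0,2,2,1,1,2)
P² = 8/15
sum k=1..1:
  [1] −1/1 = -1
S = -1
C² = P²·S² = 8/15 ; C = -0.730297

-0.730297  (= −√(8/15))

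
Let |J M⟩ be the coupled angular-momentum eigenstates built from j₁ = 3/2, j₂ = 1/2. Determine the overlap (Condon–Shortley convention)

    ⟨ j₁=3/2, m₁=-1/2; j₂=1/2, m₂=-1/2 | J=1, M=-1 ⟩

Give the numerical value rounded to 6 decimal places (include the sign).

+√(1/4) ≈ +0.500000

triangle: 1!*2!*0!/4! = 2/24
(j±m)!: 1!*2!*0!*1!*0!*2! = 4
prefactor² = (2J+1)*Δ*N² = 1
  k=0: +1/(0!*1!*2!*0!*0!*0!) = 1/2
Σ = 1/2  ⇒  CG² = 1*1/2² = 1/4
CG = +√(1/4) = +0.500000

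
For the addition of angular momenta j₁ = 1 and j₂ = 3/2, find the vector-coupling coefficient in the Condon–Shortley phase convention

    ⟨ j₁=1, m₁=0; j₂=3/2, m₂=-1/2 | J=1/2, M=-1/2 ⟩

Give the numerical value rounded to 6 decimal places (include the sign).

triangle: 2!×0!×1!/4! = 2/24
(j±m)!: 1!×1!×1!×2!×0!×1! = 2
prefactor² = (2J+1)×Δ×N² = 1/3
  k=1: −1/(1!×1!×0!×0!×0!×1!) = -1
Σ = -1  ⇒  CG² = 1/3×(-1)² = 1/3
CG = −√(1/3) = -0.577350

−√(1/3) = -0.577350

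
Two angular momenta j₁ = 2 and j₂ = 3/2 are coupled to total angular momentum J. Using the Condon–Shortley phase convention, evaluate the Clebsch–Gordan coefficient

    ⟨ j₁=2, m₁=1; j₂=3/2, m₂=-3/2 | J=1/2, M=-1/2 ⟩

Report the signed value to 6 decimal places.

+√(1/10) = +0.316228

triangle: 3!×1!×0!/5! = 6/120
(j±m)!: 3!×1!×0!×3!×0!×1! = 36
prefactor² = (2J+1)×Δ×N² = 18/5
  k=0: +1/(0!×3!×1!×0!×0!×0!) = 1/6
Σ = 1/6  ⇒  CG² = 18/5×1/6² = 1/10
CG = +√(1/10) = +0.316228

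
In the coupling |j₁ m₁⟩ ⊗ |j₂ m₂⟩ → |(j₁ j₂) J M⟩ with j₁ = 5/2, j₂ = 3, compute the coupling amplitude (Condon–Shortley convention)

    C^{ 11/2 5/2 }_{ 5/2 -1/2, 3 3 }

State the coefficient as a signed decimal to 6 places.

triangle: 0!*5!*6!/12! = 86400/479001600
(j±m)!: 2!*3!*6!*0!*8!*3! = 2090188800
prefactor² = (2J+1)*Δ*N² = 49766400/11
  k=0: +1/(0!*0!*3!*6!*2!*0!) = 1/8640
Σ = 1/8640  ⇒  CG² = 49766400/11*1/8640² = 2/33
CG = +√(2/33) = +0.246183

+0.246183  (= +√(2/33))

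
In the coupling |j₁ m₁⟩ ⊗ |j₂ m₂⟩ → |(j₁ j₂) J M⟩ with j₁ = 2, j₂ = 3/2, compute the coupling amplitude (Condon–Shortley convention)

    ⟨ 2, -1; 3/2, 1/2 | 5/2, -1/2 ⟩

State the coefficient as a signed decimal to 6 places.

−√(5/14) = -0.597614

j₁+j₂−J=1  J+j₁−j₂=3  J−j₁+j₂=2  j₁+j₂+J+1=7
(j₁±m₁, j₂±m₂, J±M) = (1,3,2,1,2,3)
P² = 72/35
sum k=0..1:
  [0] +1/12 = 1/12
  [1] −1/2 = -1/2
S = -5/12
C² = P²·S² = 5/14 ; C = -0.597614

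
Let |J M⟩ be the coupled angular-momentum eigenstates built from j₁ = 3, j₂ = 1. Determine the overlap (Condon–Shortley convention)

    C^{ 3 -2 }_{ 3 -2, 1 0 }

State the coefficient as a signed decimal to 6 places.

-0.577350  (= −√(1/3))

√[7·1!5!1!/8! · 1!5!1!1!1!5!] = √(300)
  +(−1)^0/∏(0,1,5,1,0,0)! = 1/120  (running 1/120)
  +(−1)^1/∏(1,0,4,0,1,1)! = -1/24  (running -1/30)
⟨..|..⟩ = √(300)·(-1/30) = -0.577350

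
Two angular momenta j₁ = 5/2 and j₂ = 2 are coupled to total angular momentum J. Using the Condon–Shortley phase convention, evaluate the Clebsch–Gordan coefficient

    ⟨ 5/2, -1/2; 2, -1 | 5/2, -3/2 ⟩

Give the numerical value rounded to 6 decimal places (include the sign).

-0.414039  (= −√(6/35))

triangle: 2!*3!*2!/8! = 24/40320
(j±m)!: 2!*3!*1!*3!*1!*4! = 1728
prefactor² = (2J+1)*Δ*N² = 216/35
  k=0: +1/(0!*2!*3!*1!*0!*1!) = 1/12
  k=1: −1/(1!*1!*2!*0!*1!*2!) = -1/4
Σ = -1/6  ⇒  CG² = 216/35*(-1/6)² = 6/35
CG = −√(6/35) = -0.414039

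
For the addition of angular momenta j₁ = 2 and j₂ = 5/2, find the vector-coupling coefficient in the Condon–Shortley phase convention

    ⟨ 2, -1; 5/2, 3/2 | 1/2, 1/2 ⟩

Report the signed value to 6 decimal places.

−√(4/15) ≈ -0.516398

√[2·4!0!1!/6! · 1!3!4!1!1!0!] = √(48/5)
  +(−1)^3/∏(3,1,0,1,0,0)! = -1/6  (running -1/6)
⟨..|..⟩ = √(48/5)·(-1/6) = -0.516398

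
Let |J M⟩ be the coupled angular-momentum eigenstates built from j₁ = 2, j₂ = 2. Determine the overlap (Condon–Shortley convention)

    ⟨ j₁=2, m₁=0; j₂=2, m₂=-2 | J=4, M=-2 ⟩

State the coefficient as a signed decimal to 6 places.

+√(3/14) ≈ +0.462910

√[9·0!4!4!/9! · 2!2!0!4!2!6!] = √(13824/7)
  +(−1)^0/∏(0,0,2,0,2,4)! = 1/96  (running 1/96)
⟨..|..⟩ = √(13824/7)·(1/96) = +0.462910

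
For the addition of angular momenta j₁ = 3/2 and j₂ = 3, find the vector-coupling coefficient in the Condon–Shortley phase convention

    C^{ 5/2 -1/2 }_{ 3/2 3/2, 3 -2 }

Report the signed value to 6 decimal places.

+0.654654  (= +√(3/7))

√[6·2!1!4!/8! · 3!0!1!5!2!3!] = √(432/7)
  +(−1)^0/∏(0,2,0,1,1,3)! = 1/12  (running 1/12)
⟨..|..⟩ = √(432/7)·(1/12) = +0.654654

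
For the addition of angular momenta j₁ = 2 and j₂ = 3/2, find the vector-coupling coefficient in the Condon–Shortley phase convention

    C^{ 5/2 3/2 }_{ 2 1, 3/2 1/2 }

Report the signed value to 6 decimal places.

+0.169031  (= +√(1/35))

√[6·1!3!2!/7! · 3!1!2!1!4!1!] = √(144/35)
  +(−1)^0/∏(0,1,1,2,2,0)! = 1/4  (running 1/4)
  +(−1)^1/∏(1,0,0,1,3,1)! = -1/6  (running 1/12)
⟨..|..⟩ = √(144/35)·(1/12) = +0.169031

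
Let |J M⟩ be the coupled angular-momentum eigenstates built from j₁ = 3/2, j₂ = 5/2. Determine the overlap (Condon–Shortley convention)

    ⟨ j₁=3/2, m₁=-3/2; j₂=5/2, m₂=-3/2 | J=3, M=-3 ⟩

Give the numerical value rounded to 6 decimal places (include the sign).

j₁+j₂−J=1  J+j₁−j₂=2  J−j₁+j₂=4  j₁+j₂+J+1=8
(j₁±m₁, j₂±m₂, J±M) = (0,3,1,4,0,6)
P² = 864
sum k=1..1:
  [1] −1/48 = -1/48
S = -1/48
C² = P²·S² = 3/8 ; C = -0.612372

−√(3/8) = -0.612372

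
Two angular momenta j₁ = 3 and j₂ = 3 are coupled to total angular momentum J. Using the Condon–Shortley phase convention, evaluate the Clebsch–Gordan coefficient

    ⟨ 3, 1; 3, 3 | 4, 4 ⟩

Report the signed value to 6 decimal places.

+0.522233

√[9·2!4!4!/11! · 4!2!6!0!8!0!] = √(3981312/11)
  +(−1)^2/∏(2,0,0,4,4,0)! = 1/1152  (running 1/1152)
⟨..|..⟩ = √(3981312/11)·(1/1152) = +0.522233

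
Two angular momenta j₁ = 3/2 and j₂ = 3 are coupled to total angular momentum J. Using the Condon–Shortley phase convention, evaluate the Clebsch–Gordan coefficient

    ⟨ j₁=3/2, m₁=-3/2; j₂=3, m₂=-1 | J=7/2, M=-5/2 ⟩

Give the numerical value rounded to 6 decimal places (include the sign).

−√(10/21) = -0.690066

j₁+j₂−J=1  J+j₁−j₂=2  J−j₁+j₂=5  j₁+j₂+J+1=9
(j₁±m₁, j₂±m₂, J±M) = (0,3,2,4,1,6)
P² = 7680/7
sum k=1..1:
  [1] −1/48 = -1/48
S = -1/48
C² = P²·S² = 10/21 ; C = -0.690066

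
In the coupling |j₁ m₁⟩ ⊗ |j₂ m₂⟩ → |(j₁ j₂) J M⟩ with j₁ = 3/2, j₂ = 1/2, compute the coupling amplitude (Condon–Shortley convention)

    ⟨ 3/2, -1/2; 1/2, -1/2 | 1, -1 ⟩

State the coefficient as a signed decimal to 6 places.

+√(1/4) = +0.500000

j₁+j₂−J=1  J+j₁−j₂=2  J−j₁+j₂=0  j₁+j₂+J+1=4
(j₁±m₁, j₂±m₂, J±M) = (1,2,0,1,0,2)
P² = 1
sum k=0..0:
  [0] +1/2 = 1/2
S = 1/2
C² = P²·S² = 1/4 ; C = +0.500000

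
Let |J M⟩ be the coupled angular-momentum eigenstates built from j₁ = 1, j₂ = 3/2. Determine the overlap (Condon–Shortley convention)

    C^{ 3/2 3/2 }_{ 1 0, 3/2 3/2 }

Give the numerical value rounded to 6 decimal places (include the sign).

−√(3/5) ≈ -0.774597

j₁+j₂−J=1  J+j₁−j₂=1  J−j₁+j₂=2  j₁+j₂+J+1=5
(j₁±m₁, j₂±m₂, J±M) = (1,1,3,0,3,0)
P² = 12/5
sum k=1..1:
  [1] −1/2 = -1/2
S = -1/2
C² = P²·S² = 3/5 ; C = -0.774597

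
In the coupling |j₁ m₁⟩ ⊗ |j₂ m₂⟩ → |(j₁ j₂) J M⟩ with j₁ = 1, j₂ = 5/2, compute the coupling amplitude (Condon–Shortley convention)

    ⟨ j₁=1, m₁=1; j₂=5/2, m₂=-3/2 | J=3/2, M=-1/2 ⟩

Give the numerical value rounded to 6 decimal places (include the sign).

√[4·2!0!3!/6! · 2!0!1!4!1!2!] = √(32/5)
  +(−1)^0/∏(0,2,0,1,0,2)! = 1/4  (running 1/4)
⟨..|..⟩ = √(32/5)·(1/4) = +0.632456

+0.632456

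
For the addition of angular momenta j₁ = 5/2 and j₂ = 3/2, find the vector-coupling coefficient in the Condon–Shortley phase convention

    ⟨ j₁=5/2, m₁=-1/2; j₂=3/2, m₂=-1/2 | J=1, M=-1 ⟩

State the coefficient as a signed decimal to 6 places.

−√(3/20) ≈ -0.387298

j₁+j₂−J=3  J+j₁−j₂=2  J−j₁+j₂=0  j₁+j₂+J+1=6
(j₁±m₁, j₂±m₂, J±M) = (2,3,1,2,0,2)
P² = 12/5
sum k=1..1:
  [1] −1/4 = -1/4
S = -1/4
C² = P²·S² = 3/20 ; C = -0.387298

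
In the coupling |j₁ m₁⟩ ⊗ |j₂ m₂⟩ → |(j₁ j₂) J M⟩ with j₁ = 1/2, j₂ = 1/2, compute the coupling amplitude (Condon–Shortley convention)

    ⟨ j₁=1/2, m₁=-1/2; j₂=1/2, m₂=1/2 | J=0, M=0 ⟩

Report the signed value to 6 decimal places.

√[1·1!0!0!/2! · 0!1!1!0!0!0!] = √(1/2)
  +(−1)^1/∏(1,0,0,0,0,0)! = -1  (running -1)
⟨..|..⟩ = √(1/2)·(-1) = -0.707107

-0.707107  (= −√(1/2))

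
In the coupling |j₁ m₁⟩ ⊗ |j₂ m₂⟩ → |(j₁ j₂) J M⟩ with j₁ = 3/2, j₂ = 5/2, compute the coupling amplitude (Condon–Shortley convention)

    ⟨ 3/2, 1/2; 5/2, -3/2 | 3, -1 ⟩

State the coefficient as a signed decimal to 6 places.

j₁+j₂−J=1  J+j₁−j₂=2  J−j₁+j₂=4  j₁+j₂+J+1=8
(j₁±m₁, j₂±m₂, J±M) = (2,1,1,4,2,4)
P² = 96/5
sum k=0..1:
  [0] +1/6 = 1/6
  [1] −1/48 = -1/48
S = 7/48
C² = P²·S² = 49/120 ; C = +0.639010

+√(49/120) ≈ +0.639010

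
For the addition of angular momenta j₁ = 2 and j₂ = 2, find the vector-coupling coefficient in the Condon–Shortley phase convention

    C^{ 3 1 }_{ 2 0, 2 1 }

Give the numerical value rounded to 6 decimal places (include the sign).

√[7·1!3!3!/8! · 2!2!3!1!4!2!] = √(36/5)
  +(−1)^0/∏(0,1,2,3,1,0)! = 1/12  (running 1/12)
  +(−1)^1/∏(1,0,1,2,2,1)! = -1/4  (running -1/6)
⟨..|..⟩ = √(36/5)·(-1/6) = -0.447214

−√(1/5) = -0.447214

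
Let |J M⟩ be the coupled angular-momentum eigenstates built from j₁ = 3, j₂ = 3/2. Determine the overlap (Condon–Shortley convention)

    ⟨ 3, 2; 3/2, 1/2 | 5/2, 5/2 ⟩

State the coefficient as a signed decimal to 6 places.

√[6·2!4!1!/8! · 5!1!2!1!5!0!] = √(1440/7)
  +(−1)^1/∏(1,1,0,1,4,0)! = -1/24  (running -1/24)
⟨..|..⟩ = √(1440/7)·(-1/24) = -0.597614

-0.597614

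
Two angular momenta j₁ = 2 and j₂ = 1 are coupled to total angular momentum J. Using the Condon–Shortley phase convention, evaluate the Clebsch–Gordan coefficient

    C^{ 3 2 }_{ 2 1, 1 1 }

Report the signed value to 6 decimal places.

+√(2/3) ≈ +0.816497

triangle: 0!·4!·2!/7! = 48/5040
(j±m)!: 3!·1!·2!·0!·5!·1! = 1440
prefactor² = (2J+1)·Δ·N² = 96
  k=0: +1/(0!·0!·1!·2!·3!·0!) = 1/12
Σ = 1/12  ⇒  CG² = 96·1/12² = 2/3
CG = +√(2/3) = +0.816497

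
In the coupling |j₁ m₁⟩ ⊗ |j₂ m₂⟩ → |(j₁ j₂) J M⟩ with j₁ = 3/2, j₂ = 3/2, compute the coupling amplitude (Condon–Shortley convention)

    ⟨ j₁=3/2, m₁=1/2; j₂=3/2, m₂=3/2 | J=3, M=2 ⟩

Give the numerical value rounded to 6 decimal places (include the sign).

+0.707107

√[7·0!3!3!/7! · 2!1!3!0!5!1!] = √(72)
  +(−1)^0/∏(0,0,1,3,2,0)! = 1/12  (running 1/12)
⟨..|..⟩ = √(72)·(1/12) = +0.707107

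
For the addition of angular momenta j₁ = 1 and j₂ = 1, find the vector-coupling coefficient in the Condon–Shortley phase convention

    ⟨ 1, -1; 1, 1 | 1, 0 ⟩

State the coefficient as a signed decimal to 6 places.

-0.707107

j₁+j₂−J=1  J+j₁−j₂=1  J−j₁+j₂=1  j₁+j₂+J+1=4
(j₁±m₁, j₂±m₂, J±M) = (0,2,2,0,1,1)
P² = 1/2
sum k=1..1:
  [1] −1/1 = -1
S = -1
C² = P²·S² = 1/2 ; C = -0.707107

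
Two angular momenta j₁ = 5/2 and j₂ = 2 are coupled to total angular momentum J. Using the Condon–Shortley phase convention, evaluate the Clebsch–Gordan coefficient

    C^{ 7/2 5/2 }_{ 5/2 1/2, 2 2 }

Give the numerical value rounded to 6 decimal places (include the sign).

-0.712697

j₁+j₂−J=1  J+j₁−j₂=4  J−j₁+j₂=3  j₁+j₂+J+1=9
(j₁±m₁, j₂±m₂, J±M) = (3,2,4,0,6,1)
P² = 4608/7
sum k=1..1:
  [1] −1/36 = -1/36
S = -1/36
C² = P²·S² = 32/63 ; C = -0.712697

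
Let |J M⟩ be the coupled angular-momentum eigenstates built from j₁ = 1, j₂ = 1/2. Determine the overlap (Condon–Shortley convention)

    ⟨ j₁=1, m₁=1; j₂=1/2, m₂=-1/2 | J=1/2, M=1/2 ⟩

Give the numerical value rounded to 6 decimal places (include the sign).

+0.816497

j₁+j₂−J=1  J+j₁−j₂=1  J−j₁+j₂=0  j₁+j₂+J+1=3
(j₁±m₁, j₂±m₂, J±M) = (2,0,0,1,1,0)
P² = 2/3
sum k=0..0:
  [0] +1/1 = 1
S = 1
C² = P²·S² = 2/3 ; C = +0.816497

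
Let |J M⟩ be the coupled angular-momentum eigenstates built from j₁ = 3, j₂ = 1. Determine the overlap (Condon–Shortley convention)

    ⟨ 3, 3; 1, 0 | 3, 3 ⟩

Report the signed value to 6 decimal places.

√[7·1!5!1!/8! · 6!0!1!1!6!0!] = √(10800)
  +(−1)^0/∏(0,1,0,1,5,0)! = 1/120  (running 1/120)
⟨..|..⟩ = √(10800)·(1/120) = +0.866025

+0.866025  (= +√(3/4))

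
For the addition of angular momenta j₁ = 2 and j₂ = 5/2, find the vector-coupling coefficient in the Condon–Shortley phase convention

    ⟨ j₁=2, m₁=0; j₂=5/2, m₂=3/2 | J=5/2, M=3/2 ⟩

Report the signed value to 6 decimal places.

triangle: 2!·2!·3!/8! = 24/40320
(j±m)!: 2!·2!·4!·1!·4!·1! = 2304
prefactor² = (2J+1)·Δ·N² = 288/35
  k=1: −1/(1!·1!·1!·3!·1!·0!) = -1/6
  k=2: +1/(2!·0!·0!·2!·2!·1!) = 1/8
Σ = -1/24  ⇒  CG² = 288/35·(-1/24)² = 1/70
CG = −√(1/70) = -0.119523

−√(1/70) = -0.119523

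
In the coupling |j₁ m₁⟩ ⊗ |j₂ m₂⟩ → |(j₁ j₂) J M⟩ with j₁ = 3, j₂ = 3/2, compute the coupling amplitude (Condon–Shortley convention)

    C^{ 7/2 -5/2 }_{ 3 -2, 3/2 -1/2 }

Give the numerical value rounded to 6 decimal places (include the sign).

j₁+j₂−J=1  J+j₁−j₂=5  J−j₁+j₂=2  j₁+j₂+J+1=9
(j₁±m₁, j₂±m₂, J±M) = (1,5,1,2,1,6)
P² = 6400/7
sum k=0..1:
  [0] +1/120 = 1/120
  [1] −1/48 = -1/48
S = -1/80
C² = P²·S² = 1/7 ; C = -0.377964

−√(1/7) = -0.377964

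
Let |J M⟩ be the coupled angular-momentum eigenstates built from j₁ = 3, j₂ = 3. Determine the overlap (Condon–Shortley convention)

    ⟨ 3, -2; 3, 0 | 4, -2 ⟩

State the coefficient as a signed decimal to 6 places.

triangle: 2!×4!×4!/11! = 1152/39916800
(j±m)!: 1!×5!×3!×3!×2!×6! = 6220800
prefactor² = (2J+1)×Δ×N² = 124416/77
  k=1: −1/(1!×1!×4!×2!×0!×2!) = -1/96
  k=2: +1/(2!×0!×3!×1!×1!×3!) = 1/72
Σ = 1/288  ⇒  CG² = 124416/77×1/288² = 3/154
CG = +√(3/154) = +0.139573

+0.139573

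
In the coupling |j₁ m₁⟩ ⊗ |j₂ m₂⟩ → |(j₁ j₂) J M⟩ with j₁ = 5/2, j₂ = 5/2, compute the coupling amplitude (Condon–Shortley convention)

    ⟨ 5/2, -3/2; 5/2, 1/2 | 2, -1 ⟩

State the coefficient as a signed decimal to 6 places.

√[5·3!2!2!/8! · 1!4!3!2!1!3!] = √(36/7)
  +(−1)^2/∏(2,1,2,1,0,1)! = 1/4  (running 1/4)
  +(−1)^3/∏(3,0,1,0,1,2)! = -1/12  (running 1/6)
⟨..|..⟩ = √(36/7)·(1/6) = +0.377964

+√(1/7) ≈ +0.377964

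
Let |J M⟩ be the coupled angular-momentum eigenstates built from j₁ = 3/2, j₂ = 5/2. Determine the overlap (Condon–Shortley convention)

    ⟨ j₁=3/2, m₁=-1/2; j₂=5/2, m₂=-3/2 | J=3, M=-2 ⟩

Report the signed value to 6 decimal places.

√[7·1!2!4!/8! · 1!2!1!4!1!5!] = √(48)
  +(−1)^0/∏(0,1,2,1,0,3)! = 1/12  (running 1/12)
  +(−1)^1/∏(1,0,1,0,1,4)! = -1/24  (running 1/24)
⟨..|..⟩ = √(48)·(1/24) = +0.288675

+0.288675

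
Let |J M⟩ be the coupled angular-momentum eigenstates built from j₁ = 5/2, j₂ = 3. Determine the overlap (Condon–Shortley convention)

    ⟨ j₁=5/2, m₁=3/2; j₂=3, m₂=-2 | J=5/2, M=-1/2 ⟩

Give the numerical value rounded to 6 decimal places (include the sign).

+√(1/14) = +0.267261

triangle: 3!×2!×3!/9! = 72/362880
(j±m)!: 4!×1!×1!×5!×2!×3! = 34560
prefactor² = (2J+1)×Δ×N² = 288/7
  k=0: +1/(0!×3!×1!×1!×1!×2!) = 1/12
  k=1: −1/(1!×2!×0!×0!×2!×3!) = -1/24
Σ = 1/24  ⇒  CG² = 288/7×1/24² = 1/14
CG = +√(1/14) = +0.267261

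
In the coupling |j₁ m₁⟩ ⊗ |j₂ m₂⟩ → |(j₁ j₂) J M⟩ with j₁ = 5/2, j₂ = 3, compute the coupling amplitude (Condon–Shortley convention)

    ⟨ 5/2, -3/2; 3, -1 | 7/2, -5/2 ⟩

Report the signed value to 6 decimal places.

−√(10/63) = -0.398410

triangle: 2!*3!*4!/10! = 288/3628800
(j±m)!: 1!*4!*2!*4!*1!*6! = 829440
prefactor² = (2J+1)*Δ*N² = 18432/35
  k=1: −1/(1!*1!*3!*1!*0!*3!) = -1/36
  k=2: +1/(2!*0!*2!*0!*1!*4!) = 1/96
Σ = -5/288  ⇒  CG² = 18432/35*(-5/288)² = 10/63
CG = −√(10/63) = -0.398410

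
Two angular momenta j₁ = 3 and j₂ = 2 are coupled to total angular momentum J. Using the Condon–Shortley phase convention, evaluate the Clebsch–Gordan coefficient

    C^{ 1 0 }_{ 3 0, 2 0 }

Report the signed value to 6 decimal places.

triangle: 4!×2!×0!/7! = 48/5040
(j±m)!: 3!×3!×2!×2!×1!×1! = 144
prefactor² = (2J+1)×Δ×N² = 144/35
  k=2: +1/(2!×2!×1!×0!×1!×0!) = 1/4
Σ = 1/4  ⇒  CG² = 144/35×1/4² = 9/35
CG = +√(9/35) = +0.507093

+0.507093  (= +√(9/35))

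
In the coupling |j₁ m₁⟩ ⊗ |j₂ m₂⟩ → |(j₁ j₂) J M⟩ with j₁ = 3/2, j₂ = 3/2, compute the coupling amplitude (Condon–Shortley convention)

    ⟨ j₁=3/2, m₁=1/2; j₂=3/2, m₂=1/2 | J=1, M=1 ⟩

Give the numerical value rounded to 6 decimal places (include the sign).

triangle: 2!×1!×1!/5! = 2/120
(j±m)!: 2!×1!×2!×1!×2!×0! = 8
prefactor² = (2J+1)×Δ×N² = 2/5
  k=1: −1/(1!×1!×0!×1!×1!×0!) = -1
Σ = -1  ⇒  CG² = 2/5×(-1)² = 2/5
CG = −√(2/5) = -0.632456

-0.632456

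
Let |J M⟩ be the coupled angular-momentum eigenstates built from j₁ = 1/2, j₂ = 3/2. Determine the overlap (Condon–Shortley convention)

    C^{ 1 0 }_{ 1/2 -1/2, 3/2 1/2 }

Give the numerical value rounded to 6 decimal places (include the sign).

j₁+j₂−J=1  J+j₁−j₂=0  J−j₁+j₂=2  j₁+j₂+J+1=4
(j₁±m₁, j₂±m₂, J±M) = (0,1,2,1,1,1)
P² = 1/2
sum k=1..1:
  [1] −1/1 = -1
S = -1
C² = P²·S² = 1/2 ; C = -0.707107

-0.707107  (= −√(1/2))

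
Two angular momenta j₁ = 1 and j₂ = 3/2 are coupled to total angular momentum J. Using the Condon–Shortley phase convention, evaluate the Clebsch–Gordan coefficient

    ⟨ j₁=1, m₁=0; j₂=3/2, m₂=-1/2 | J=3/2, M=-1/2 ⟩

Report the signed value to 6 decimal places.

+0.258199

triangle: 1!*1!*2!/5! = 2/120
(j±m)!: 1!*1!*1!*2!*1!*2! = 4
prefactor² = (2J+1)*Δ*N² = 4/15
  k=0: +1/(0!*1!*1!*1!*0!*1!) = 1
  k=1: −1/(1!*0!*0!*0!*1!*2!) = -1/2
Σ = 1/2  ⇒  CG² = 4/15*1/2² = 1/15
CG = +√(1/15) = +0.258199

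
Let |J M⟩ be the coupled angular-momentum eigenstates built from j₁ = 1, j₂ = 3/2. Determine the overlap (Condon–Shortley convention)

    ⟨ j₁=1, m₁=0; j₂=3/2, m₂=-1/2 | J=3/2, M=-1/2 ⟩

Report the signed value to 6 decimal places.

j₁+j₂−J=1  J+j₁−j₂=1  J−j₁+j₂=2  j₁+j₂+J+1=5
(j₁±m₁, j₂±m₂, J±M) = (1,1,1,2,1,2)
P² = 4/15
sum k=0..1:
  [0] +1/1 = 1
  [1] −1/2 = -1/2
S = 1/2
C² = P²·S² = 1/15 ; C = +0.258199

+√(1/15) ≈ +0.258199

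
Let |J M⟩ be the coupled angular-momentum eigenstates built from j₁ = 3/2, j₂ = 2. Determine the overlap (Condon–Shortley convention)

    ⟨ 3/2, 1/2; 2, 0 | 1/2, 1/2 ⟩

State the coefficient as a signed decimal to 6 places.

j₁+j₂−J=3  J+j₁−j₂=0  J−j₁+j₂=1  j₁+j₂+J+1=5
(j₁±m₁, j₂±m₂, J±M) = (2,1,2,2,1,0)
P² = 4/5
sum k=1..1:
  [1] −1/2 = -1/2
S = -1/2
C² = P²·S² = 1/5 ; C = -0.447214

-0.447214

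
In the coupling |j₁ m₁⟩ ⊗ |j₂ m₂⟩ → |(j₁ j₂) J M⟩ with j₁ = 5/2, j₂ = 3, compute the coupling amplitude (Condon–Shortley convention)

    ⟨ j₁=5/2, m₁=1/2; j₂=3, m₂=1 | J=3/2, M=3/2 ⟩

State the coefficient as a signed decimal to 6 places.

+0.507093

√[4·4!1!2!/8! · 3!2!4!2!3!0!] = √(576/35)
  +(−1)^2/∏(2,2,0,2,1,0)! = 1/8  (running 1/8)
⟨..|..⟩ = √(576/35)·(1/8) = +0.507093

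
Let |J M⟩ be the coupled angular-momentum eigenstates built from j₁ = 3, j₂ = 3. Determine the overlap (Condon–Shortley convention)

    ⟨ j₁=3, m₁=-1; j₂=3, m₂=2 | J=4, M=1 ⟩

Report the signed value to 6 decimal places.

+√(16/77) ≈ +0.455842

j₁+j₂−J=2  J+j₁−j₂=4  J−j₁+j₂=4  j₁+j₂+J+1=11
(j₁±m₁, j₂±m₂, J±M) = (2,4,5,1,5,3)
P² = 82944/77
sum k=1..2:
  [1] −1/144 = -1/144
  [2] +1/48 = 1/48
S = 1/72
C² = P²·S² = 16/77 ; C = +0.455842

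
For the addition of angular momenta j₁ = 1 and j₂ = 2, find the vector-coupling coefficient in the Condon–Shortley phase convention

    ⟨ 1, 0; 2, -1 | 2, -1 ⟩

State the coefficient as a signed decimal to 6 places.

√[5·1!1!3!/6! · 1!1!1!3!1!3!] = √(3/2)
  +(−1)^0/∏(0,1,1,1,0,2)! = 1/2  (running 1/2)
  +(−1)^1/∏(1,0,0,0,1,3)! = -1/6  (running 1/3)
⟨..|..⟩ = √(3/2)·(1/3) = +0.408248

+√(1/6) ≈ +0.408248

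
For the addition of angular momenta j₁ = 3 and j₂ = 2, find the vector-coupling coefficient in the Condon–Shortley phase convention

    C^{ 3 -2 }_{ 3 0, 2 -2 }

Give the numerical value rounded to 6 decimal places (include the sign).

+0.577350  (= +√(1/3))

triangle: 2!·4!·2!/9! = 96/362880
(j±m)!: 3!·3!·0!·4!·1!·5! = 103680
prefactor² = (2J+1)·Δ·N² = 192
  k=0: +1/(0!·2!·3!·0!·1!·2!) = 1/24
Σ = 1/24  ⇒  CG² = 192·1/24² = 1/3
CG = +√(1/3) = +0.577350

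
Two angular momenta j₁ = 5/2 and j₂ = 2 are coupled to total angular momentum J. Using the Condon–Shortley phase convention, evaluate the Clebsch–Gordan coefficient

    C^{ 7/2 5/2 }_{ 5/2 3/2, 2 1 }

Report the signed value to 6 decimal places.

+√(1/63) ≈ +0.125988

j₁+j₂−J=1  J+j₁−j₂=4  J−j₁+j₂=3  j₁+j₂+J+1=9
(j₁±m₁, j₂±m₂, J±M) = (4,1,3,1,6,1)
P² = 2304/7
sum k=0..1:
  [0] +1/36 = 1/36
  [1] −1/48 = -1/48
S = 1/144
C² = P²·S² = 1/63 ; C = +0.125988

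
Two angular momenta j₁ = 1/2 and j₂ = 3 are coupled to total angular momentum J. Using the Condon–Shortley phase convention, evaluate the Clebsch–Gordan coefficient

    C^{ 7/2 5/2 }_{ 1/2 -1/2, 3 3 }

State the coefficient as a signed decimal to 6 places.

√[8·0!1!6!/8! · 0!1!6!0!6!1!] = √(518400/7)
  +(−1)^0/∏(0,0,1,6,0,0)! = 1/720  (running 1/720)
⟨..|..⟩ = √(518400/7)·(1/720) = +0.377964

+0.377964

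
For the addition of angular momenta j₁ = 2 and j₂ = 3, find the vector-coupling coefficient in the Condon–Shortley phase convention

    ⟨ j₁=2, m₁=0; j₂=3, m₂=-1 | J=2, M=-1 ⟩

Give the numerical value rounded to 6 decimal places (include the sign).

j₁+j₂−J=3  J+j₁−j₂=1  J−j₁+j₂=3  j₁+j₂+J+1=8
(j₁±m₁, j₂±m₂, J±M) = (2,2,2,4,1,3)
P² = 36/7
sum k=1..2:
  [1] −1/4 = -1/4
  [2] +1/12 = 1/12
S = -1/6
C² = P²·S² = 1/7 ; C = -0.377964

−√(1/7) ≈ -0.377964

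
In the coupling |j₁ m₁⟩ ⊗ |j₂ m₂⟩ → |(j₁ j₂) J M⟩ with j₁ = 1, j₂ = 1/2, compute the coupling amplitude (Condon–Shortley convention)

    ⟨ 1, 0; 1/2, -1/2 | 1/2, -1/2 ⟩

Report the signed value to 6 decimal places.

√[2·1!1!0!/3! · 1!1!0!1!0!1!] = √(1/3)
  +(−1)^0/∏(0,1,1,0,0,0)! = 1  (running 1)
⟨..|..⟩ = √(1/3)·(1) = +0.577350

+0.577350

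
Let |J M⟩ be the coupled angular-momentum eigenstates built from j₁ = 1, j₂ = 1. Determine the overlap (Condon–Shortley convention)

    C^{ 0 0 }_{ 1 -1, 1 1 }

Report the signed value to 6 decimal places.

√[1·2!0!0!/3! · 0!2!2!0!0!0!] = √(4/3)
  +(−1)^2/∏(2,0,0,0,0,0)! = 1/2  (running 1/2)
⟨..|..⟩ = √(4/3)·(1/2) = +0.577350

+0.577350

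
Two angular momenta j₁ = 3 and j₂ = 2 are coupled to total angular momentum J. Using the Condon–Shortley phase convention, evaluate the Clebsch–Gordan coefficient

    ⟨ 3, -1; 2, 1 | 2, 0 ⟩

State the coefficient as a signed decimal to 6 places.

+0.377964

triangle: 3!×3!×1!/8! = 36/40320
(j±m)!: 2!×4!×3!×1!×2!×2! = 1152
prefactor² = (2J+1)×Δ×N² = 36/7
  k=2: +1/(2!×1!×2!×1!×1!×0!) = 1/4
  k=3: −1/(3!×0!×1!×0!×2!×1!) = -1/12
Σ = 1/6  ⇒  CG² = 36/7×1/6² = 1/7
CG = +√(1/7) = +0.377964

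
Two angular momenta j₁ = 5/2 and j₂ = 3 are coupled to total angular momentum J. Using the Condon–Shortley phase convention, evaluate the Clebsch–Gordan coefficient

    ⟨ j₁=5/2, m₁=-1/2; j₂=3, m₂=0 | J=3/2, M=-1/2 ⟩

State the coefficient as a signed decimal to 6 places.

+√(4/35) = +0.338062

triangle: 4!×1!×2!/8! = 48/40320
(j±m)!: 2!×3!×3!×3!×1!×2! = 864
prefactor² = (2J+1)×Δ×N² = 144/35
  k=2: +1/(2!×2!×1!×1!×0!×1!) = 1/4
  k=3: −1/(3!×1!×0!×0!×1!×2!) = -1/12
Σ = 1/6  ⇒  CG² = 144/35×1/6² = 4/35
CG = +√(4/35) = +0.338062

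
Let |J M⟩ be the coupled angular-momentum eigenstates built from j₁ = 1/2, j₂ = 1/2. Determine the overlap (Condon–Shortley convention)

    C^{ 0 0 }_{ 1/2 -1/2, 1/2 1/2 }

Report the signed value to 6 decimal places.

j₁+j₂−J=1  J+j₁−j₂=0  J−j₁+j₂=0  j₁+j₂+J+1=2
(j₁±m₁, j₂±m₂, J±M) = (0,1,1,0,0,0)
P² = 1/2
sum k=1..1:
  [1] −1/1 = -1
S = -1
C² = P²·S² = 1/2 ; C = -0.707107

−√(1/2) = -0.707107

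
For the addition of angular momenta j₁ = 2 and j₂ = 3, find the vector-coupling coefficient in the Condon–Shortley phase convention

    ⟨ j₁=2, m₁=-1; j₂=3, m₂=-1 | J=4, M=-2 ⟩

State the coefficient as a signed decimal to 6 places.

j₁+j₂−J=1  J+j₁−j₂=3  J−j₁+j₂=5  j₁+j₂+J+1=10
(j₁±m₁, j₂±m₂, J±M) = (1,3,2,4,2,6)
P² = 5184/7
sum k=0..1:
  [0] +1/72 = 1/72
  [1] −1/48 = -1/48
S = -1/144
C² = P²·S² = 1/28 ; C = -0.188982

-0.188982  (= −√(1/28))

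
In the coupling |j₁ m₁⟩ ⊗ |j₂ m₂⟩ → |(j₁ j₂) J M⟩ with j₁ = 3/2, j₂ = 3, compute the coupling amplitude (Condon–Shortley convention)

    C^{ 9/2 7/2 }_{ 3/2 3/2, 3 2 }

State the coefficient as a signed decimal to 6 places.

+0.816497  (= +√(2/3))

triangle: 0!*3!*6!/10! = 4320/3628800
(j±m)!: 3!*0!*5!*1!*8!*1! = 29030400
prefactor² = (2J+1)*Δ*N² = 345600
  k=0: +1/(0!*0!*0!*5!*3!*1!) = 1/720
Σ = 1/720  ⇒  CG² = 345600*1/720² = 2/3
CG = +√(2/3) = +0.816497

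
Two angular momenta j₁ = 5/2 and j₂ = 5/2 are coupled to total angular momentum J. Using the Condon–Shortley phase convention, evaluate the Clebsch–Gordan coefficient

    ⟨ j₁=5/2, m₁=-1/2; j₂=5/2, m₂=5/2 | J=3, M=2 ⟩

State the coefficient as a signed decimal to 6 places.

+0.645497

√[7·2!3!3!/9! · 2!3!5!0!5!1!] = √(240)
  +(−1)^2/∏(2,0,1,3,2,0)! = 1/24  (running 1/24)
⟨..|..⟩ = √(240)·(1/24) = +0.645497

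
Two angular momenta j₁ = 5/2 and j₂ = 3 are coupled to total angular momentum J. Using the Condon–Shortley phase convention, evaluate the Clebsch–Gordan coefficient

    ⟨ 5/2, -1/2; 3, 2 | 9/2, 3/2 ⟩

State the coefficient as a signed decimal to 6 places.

−√(169/462) ≈ -0.604815

j₁+j₂−J=1  J+j₁−j₂=4  J−j₁+j₂=5  j₁+j₂+J+1=11
(j₁±m₁, j₂±m₂, J±M) = (2,3,5,1,6,3)
P² = 345600/77
sum k=0..1:
  [0] +1/720 = 1/720
  [1] −1/96 = -1/96
S = -13/1440
C² = P²·S² = 169/462 ; C = -0.604815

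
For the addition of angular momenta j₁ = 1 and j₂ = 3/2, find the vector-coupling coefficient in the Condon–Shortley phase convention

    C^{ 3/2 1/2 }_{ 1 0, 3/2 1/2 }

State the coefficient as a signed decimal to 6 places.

−√(1/15) ≈ -0.258199

triangle: 1!·1!·2!/5! = 2/120
(j±m)!: 1!·1!·2!·1!·2!·1! = 4
prefactor² = (2J+1)·Δ·N² = 4/15
  k=0: +1/(0!·1!·1!·2!·0!·0!) = 1/2
  k=1: −1/(1!·0!·0!·1!·1!·1!) = -1
Σ = -1/2  ⇒  CG² = 4/15·(-1/2)² = 1/15
CG = −√(1/15) = -0.258199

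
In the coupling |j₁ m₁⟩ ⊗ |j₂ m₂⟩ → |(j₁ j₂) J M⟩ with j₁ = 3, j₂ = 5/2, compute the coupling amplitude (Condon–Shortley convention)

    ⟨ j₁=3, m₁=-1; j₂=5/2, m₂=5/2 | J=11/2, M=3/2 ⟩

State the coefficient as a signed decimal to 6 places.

j₁+j₂−J=0  J+j₁−j₂=6  J−j₁+j₂=5  j₁+j₂+J+1=12
(j₁±m₁, j₂±m₂, J±M) = (2,4,5,0,7,4)
P² = 16588800/11
sum k=0..0:
  [0] +1/5760 = 1/5760
S = 1/5760
C² = P²·S² = 1/22 ; C = +0.213201

+√(1/22) = +0.213201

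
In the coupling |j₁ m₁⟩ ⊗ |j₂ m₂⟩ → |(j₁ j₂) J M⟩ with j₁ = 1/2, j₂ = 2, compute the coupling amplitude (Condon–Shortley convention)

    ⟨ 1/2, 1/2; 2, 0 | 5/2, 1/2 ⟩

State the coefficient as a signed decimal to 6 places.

+√(3/5) = +0.774597

triangle: 0!·1!·4!/6! = 24/720
(j±m)!: 1!·0!·2!·2!·3!·2! = 48
prefactor² = (2J+1)·Δ·N² = 48/5
  k=0: +1/(0!·0!·0!·2!·1!·2!) = 1/4
Σ = 1/4  ⇒  CG² = 48/5·1/4² = 3/5
CG = +√(3/5) = +0.774597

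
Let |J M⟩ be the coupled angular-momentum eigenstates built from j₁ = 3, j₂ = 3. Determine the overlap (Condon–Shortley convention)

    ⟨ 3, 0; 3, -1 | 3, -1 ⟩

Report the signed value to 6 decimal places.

-0.408248

j₁+j₂−J=3  J+j₁−j₂=3  J−j₁+j₂=3  j₁+j₂+J+1=10
(j₁±m₁, j₂±m₂, J±M) = (3,3,2,4,2,4)
P² = 864/25
sum k=0..2:
  [0] +1/72 = 1/72
  [1] −1/8 = -1/8
  [2] +1/24 = 1/24
S = -5/72
C² = P²·S² = 1/6 ; C = -0.408248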